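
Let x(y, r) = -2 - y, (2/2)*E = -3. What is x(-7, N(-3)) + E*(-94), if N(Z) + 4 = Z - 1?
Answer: 287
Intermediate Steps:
E = -3
N(Z) = -5 + Z (N(Z) = -4 + (Z - 1) = -4 + (-1 + Z) = -5 + Z)
x(-7, N(-3)) + E*(-94) = (-2 - 1*(-7)) - 3*(-94) = (-2 + 7) + 282 = 5 + 282 = 287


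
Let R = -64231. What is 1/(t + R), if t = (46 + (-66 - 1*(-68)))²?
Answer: -1/61927 ≈ -1.6148e-5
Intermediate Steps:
t = 2304 (t = (46 + (-66 + 68))² = (46 + 2)² = 48² = 2304)
1/(t + R) = 1/(2304 - 64231) = 1/(-61927) = -1/61927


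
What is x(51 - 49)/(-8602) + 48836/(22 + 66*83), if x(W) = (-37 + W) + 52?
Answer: 561489/63250 ≈ 8.8773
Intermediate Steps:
x(W) = 15 + W
x(51 - 49)/(-8602) + 48836/(22 + 66*83) = (15 + (51 - 49))/(-8602) + 48836/(22 + 66*83) = (15 + 2)*(-1/8602) + 48836/(22 + 5478) = 17*(-1/8602) + 48836/5500 = -1/506 + 48836*(1/5500) = -1/506 + 12209/1375 = 561489/63250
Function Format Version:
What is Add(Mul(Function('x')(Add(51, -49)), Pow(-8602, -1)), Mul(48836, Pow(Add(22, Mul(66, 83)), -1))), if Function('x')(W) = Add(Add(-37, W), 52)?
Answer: Rational(561489, 63250) ≈ 8.8773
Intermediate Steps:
Function('x')(W) = Add(15, W)
Add(Mul(Function('x')(Add(51, -49)), Pow(-8602, -1)), Mul(48836, Pow(Add(22, Mul(66, 83)), -1))) = Add(Mul(Add(15, Add(51, -49)), Pow(-8602, -1)), Mul(48836, Pow(Add(22, Mul(66, 83)), -1))) = Add(Mul(Add(15, 2), Rational(-1, 8602)), Mul(48836, Pow(Add(22, 5478), -1))) = Add(Mul(17, Rational(-1, 8602)), Mul(48836, Pow(5500, -1))) = Add(Rational(-1, 506), Mul(48836, Rational(1, 5500))) = Add(Rational(-1, 506), Rational(12209, 1375)) = Rational(561489, 63250)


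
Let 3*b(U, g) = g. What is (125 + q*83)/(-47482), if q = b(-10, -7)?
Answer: 103/71223 ≈ 0.0014462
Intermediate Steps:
b(U, g) = g/3
q = -7/3 (q = (1/3)*(-7) = -7/3 ≈ -2.3333)
(125 + q*83)/(-47482) = (125 - 7/3*83)/(-47482) = (125 - 581/3)*(-1/47482) = -206/3*(-1/47482) = 103/71223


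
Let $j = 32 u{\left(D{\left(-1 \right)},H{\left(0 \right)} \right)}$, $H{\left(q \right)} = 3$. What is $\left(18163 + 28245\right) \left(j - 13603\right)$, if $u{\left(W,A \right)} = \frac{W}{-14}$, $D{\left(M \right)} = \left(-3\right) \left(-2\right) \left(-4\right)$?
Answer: $- \frac{4401195496}{7} \approx -6.2874 \cdot 10^{8}$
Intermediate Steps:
$D{\left(M \right)} = -24$ ($D{\left(M \right)} = 6 \left(-4\right) = -24$)
$u{\left(W,A \right)} = - \frac{W}{14}$ ($u{\left(W,A \right)} = W \left(- \frac{1}{14}\right) = - \frac{W}{14}$)
$j = \frac{384}{7}$ ($j = 32 \left(\left(- \frac{1}{14}\right) \left(-24\right)\right) = 32 \cdot \frac{12}{7} = \frac{384}{7} \approx 54.857$)
$\left(18163 + 28245\right) \left(j - 13603\right) = \left(18163 + 28245\right) \left(\frac{384}{7} - 13603\right) = 46408 \left(- \frac{94837}{7}\right) = - \frac{4401195496}{7}$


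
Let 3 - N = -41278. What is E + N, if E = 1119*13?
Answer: 55828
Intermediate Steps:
N = 41281 (N = 3 - 1*(-41278) = 3 + 41278 = 41281)
E = 14547
E + N = 14547 + 41281 = 55828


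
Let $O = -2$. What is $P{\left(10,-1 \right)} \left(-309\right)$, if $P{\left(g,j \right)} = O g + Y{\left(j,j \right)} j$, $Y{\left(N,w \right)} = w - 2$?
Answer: $5253$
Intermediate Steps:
$Y{\left(N,w \right)} = -2 + w$
$P{\left(g,j \right)} = - 2 g + j \left(-2 + j\right)$ ($P{\left(g,j \right)} = - 2 g + \left(-2 + j\right) j = - 2 g + j \left(-2 + j\right)$)
$P{\left(10,-1 \right)} \left(-309\right) = \left(\left(-2\right) 10 - \left(-2 - 1\right)\right) \left(-309\right) = \left(-20 - -3\right) \left(-309\right) = \left(-20 + 3\right) \left(-309\right) = \left(-17\right) \left(-309\right) = 5253$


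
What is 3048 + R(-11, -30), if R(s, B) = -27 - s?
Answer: 3032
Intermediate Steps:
3048 + R(-11, -30) = 3048 + (-27 - 1*(-11)) = 3048 + (-27 + 11) = 3048 - 16 = 3032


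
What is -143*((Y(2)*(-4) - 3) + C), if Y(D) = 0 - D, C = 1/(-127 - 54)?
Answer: -129272/181 ≈ -714.21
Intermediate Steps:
C = -1/181 (C = 1/(-181) = -1/181 ≈ -0.0055249)
Y(D) = -D
-143*((Y(2)*(-4) - 3) + C) = -143*((-1*2*(-4) - 3) - 1/181) = -143*((-2*(-4) - 3) - 1/181) = -143*((8 - 3) - 1/181) = -143*(5 - 1/181) = -143*904/181 = -129272/181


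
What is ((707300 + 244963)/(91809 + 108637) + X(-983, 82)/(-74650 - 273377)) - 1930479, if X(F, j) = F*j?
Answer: -134671064447674741/69760620042 ≈ -1.9305e+6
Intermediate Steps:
((707300 + 244963)/(91809 + 108637) + X(-983, 82)/(-74650 - 273377)) - 1930479 = ((707300 + 244963)/(91809 + 108637) + (-983*82)/(-74650 - 273377)) - 1930479 = (952263/200446 - 80606/(-348027)) - 1930479 = (952263*(1/200446) - 80606*(-1/348027)) - 1930479 = (952263/200446 + 80606/348027) - 1930479 = 347570385377/69760620042 - 1930479 = -134671064447674741/69760620042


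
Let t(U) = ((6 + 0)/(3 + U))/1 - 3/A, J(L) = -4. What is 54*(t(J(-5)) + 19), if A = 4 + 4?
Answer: 2727/4 ≈ 681.75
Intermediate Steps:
A = 8
t(U) = -3/8 + 6/(3 + U) (t(U) = ((6 + 0)/(3 + U))/1 - 3/8 = (6/(3 + U))*1 - 3*1/8 = 6/(3 + U) - 3/8 = -3/8 + 6/(3 + U))
54*(t(J(-5)) + 19) = 54*(3*(13 - 1*(-4))/(8*(3 - 4)) + 19) = 54*((3/8)*(13 + 4)/(-1) + 19) = 54*((3/8)*(-1)*17 + 19) = 54*(-51/8 + 19) = 54*(101/8) = 2727/4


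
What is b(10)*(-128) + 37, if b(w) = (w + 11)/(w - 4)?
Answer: -411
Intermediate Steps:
b(w) = (11 + w)/(-4 + w)
b(10)*(-128) + 37 = ((11 + 10)/(-4 + 10))*(-128) + 37 = (21/6)*(-128) + 37 = ((1/6)*21)*(-128) + 37 = (7/2)*(-128) + 37 = -448 + 37 = -411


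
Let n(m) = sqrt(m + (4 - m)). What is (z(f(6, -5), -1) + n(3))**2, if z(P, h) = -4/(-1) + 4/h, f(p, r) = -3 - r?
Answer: 4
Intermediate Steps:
n(m) = 2 (n(m) = sqrt(4) = 2)
z(P, h) = 4 + 4/h (z(P, h) = -4*(-1) + 4/h = 4 + 4/h)
(z(f(6, -5), -1) + n(3))**2 = ((4 + 4/(-1)) + 2)**2 = ((4 + 4*(-1)) + 2)**2 = ((4 - 4) + 2)**2 = (0 + 2)**2 = 2**2 = 4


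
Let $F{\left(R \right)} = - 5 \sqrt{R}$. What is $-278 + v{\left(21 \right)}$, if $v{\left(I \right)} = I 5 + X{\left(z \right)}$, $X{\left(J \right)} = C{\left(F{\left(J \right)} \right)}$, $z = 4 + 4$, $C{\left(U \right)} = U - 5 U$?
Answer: $-173 + 40 \sqrt{2} \approx -116.43$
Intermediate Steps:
$C{\left(U \right)} = - 4 U$
$z = 8$
$X{\left(J \right)} = 20 \sqrt{J}$ ($X{\left(J \right)} = - 4 \left(- 5 \sqrt{J}\right) = 20 \sqrt{J}$)
$v{\left(I \right)} = 5 I + 40 \sqrt{2}$ ($v{\left(I \right)} = I 5 + 20 \sqrt{8} = 5 I + 20 \cdot 2 \sqrt{2} = 5 I + 40 \sqrt{2}$)
$-278 + v{\left(21 \right)} = -278 + \left(5 \cdot 21 + 40 \sqrt{2}\right) = -278 + \left(105 + 40 \sqrt{2}\right) = -173 + 40 \sqrt{2}$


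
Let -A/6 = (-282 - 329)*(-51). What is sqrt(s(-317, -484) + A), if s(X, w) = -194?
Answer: 2*I*sqrt(46790) ≈ 432.62*I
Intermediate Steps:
A = -186966 (A = -6*(-282 - 329)*(-51) = -(-3666)*(-51) = -6*31161 = -186966)
sqrt(s(-317, -484) + A) = sqrt(-194 - 186966) = sqrt(-187160) = 2*I*sqrt(46790)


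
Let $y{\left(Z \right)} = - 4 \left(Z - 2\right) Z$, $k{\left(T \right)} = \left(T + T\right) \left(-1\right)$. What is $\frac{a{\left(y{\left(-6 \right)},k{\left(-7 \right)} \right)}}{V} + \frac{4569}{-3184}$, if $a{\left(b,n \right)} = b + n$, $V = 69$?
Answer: $- \frac{882013}{219696} \approx -4.0147$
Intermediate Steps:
$k{\left(T \right)} = - 2 T$ ($k{\left(T \right)} = 2 T \left(-1\right) = - 2 T$)
$y{\left(Z \right)} = Z \left(8 - 4 Z\right)$ ($y{\left(Z \right)} = - 4 \left(-2 + Z\right) Z = \left(8 - 4 Z\right) Z = Z \left(8 - 4 Z\right)$)
$\frac{a{\left(y{\left(-6 \right)},k{\left(-7 \right)} \right)}}{V} + \frac{4569}{-3184} = \frac{4 \left(-6\right) \left(2 - -6\right) - -14}{69} + \frac{4569}{-3184} = \left(4 \left(-6\right) \left(2 + 6\right) + 14\right) \frac{1}{69} + 4569 \left(- \frac{1}{3184}\right) = \left(4 \left(-6\right) 8 + 14\right) \frac{1}{69} - \frac{4569}{3184} = \left(-192 + 14\right) \frac{1}{69} - \frac{4569}{3184} = \left(-178\right) \frac{1}{69} - \frac{4569}{3184} = - \frac{178}{69} - \frac{4569}{3184} = - \frac{882013}{219696}$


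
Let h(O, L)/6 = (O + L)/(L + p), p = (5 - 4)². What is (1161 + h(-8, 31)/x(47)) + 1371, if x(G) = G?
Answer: 1904133/752 ≈ 2532.1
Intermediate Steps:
p = 1 (p = 1² = 1)
h(O, L) = 6*(L + O)/(1 + L) (h(O, L) = 6*((O + L)/(L + 1)) = 6*((L + O)/(1 + L)) = 6*(L + O)/(1 + L))
(1161 + h(-8, 31)/x(47)) + 1371 = (1161 + (6*(31 - 8)/(1 + 31))/47) + 1371 = (1161 + (6*23/32)*(1/47)) + 1371 = (1161 + (6*(1/32)*23)*(1/47)) + 1371 = (1161 + (69/16)*(1/47)) + 1371 = (1161 + 69/752) + 1371 = 873141/752 + 1371 = 1904133/752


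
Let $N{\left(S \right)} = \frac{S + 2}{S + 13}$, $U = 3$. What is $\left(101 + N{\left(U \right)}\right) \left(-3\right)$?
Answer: $- \frac{4863}{16} \approx -303.94$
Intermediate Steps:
$N{\left(S \right)} = \frac{2 + S}{13 + S}$
$\left(101 + N{\left(U \right)}\right) \left(-3\right) = \left(101 + \frac{2 + 3}{13 + 3}\right) \left(-3\right) = \left(101 + \frac{1}{16} \cdot 5\right) \left(-3\right) = \left(101 + \frac{5}{16}\right) \left(-3\right) = \frac{1621}{16} \left(-3\right) = - \frac{4863}{16}$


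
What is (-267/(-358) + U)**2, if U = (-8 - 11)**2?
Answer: 16771545025/128164 ≈ 1.3086e+5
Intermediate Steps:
U = 361 (U = (-19)**2 = 361)
(-267/(-358) + U)**2 = (-267/(-358) + 361)**2 = (-267*(-1/358) + 361)**2 = (267/358 + 361)**2 = (129505/358)**2 = 16771545025/128164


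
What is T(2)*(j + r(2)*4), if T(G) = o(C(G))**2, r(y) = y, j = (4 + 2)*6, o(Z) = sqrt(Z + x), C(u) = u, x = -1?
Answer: 44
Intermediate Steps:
o(Z) = sqrt(-1 + Z) (o(Z) = sqrt(Z - 1) = sqrt(-1 + Z))
j = 36 (j = 6*6 = 36)
T(G) = -1 + G (T(G) = (sqrt(-1 + G))**2 = -1 + G)
T(2)*(j + r(2)*4) = (-1 + 2)*(36 + 2*4) = 1*(36 + 8) = 1*44 = 44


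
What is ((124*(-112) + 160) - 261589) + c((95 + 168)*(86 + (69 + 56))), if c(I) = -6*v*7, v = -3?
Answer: -275191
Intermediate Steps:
c(I) = 126 (c(I) = -6*(-3)*7 = 18*7 = 126)
((124*(-112) + 160) - 261589) + c((95 + 168)*(86 + (69 + 56))) = ((124*(-112) + 160) - 261589) + 126 = ((-13888 + 160) - 261589) + 126 = (-13728 - 261589) + 126 = -275317 + 126 = -275191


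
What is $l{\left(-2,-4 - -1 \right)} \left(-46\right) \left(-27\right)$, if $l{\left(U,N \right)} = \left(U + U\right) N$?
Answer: $14904$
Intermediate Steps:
$l{\left(U,N \right)} = 2 N U$ ($l{\left(U,N \right)} = 2 U N = 2 N U$)
$l{\left(-2,-4 - -1 \right)} \left(-46\right) \left(-27\right) = 2 \left(-4 - -1\right) \left(-2\right) \left(-46\right) \left(-27\right) = 2 \left(-4 + 1\right) \left(-2\right) \left(-46\right) \left(-27\right) = 2 \left(-3\right) \left(-2\right) \left(-46\right) \left(-27\right) = 12 \left(-46\right) \left(-27\right) = \left(-552\right) \left(-27\right) = 14904$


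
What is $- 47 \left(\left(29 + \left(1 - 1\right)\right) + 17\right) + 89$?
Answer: $-2073$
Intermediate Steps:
$- 47 \left(\left(29 + \left(1 - 1\right)\right) + 17\right) + 89 = - 47 \left(\left(29 + 0\right) + 17\right) + 89 = - 47 \left(29 + 17\right) + 89 = \left(-47\right) 46 + 89 = -2162 + 89 = -2073$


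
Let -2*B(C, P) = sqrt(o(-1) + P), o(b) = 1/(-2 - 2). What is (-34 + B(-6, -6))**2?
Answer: 18471/16 + 85*I ≈ 1154.4 + 85.0*I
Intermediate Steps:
o(b) = -1/4 (o(b) = 1/(-4) = -1/4)
B(C, P) = -sqrt(-1/4 + P)/2
(-34 + B(-6, -6))**2 = (-34 - sqrt(-1 + 4*(-6))/4)**2 = (-34 - sqrt(-1 - 24)/4)**2 = (-34 - 5*I/4)**2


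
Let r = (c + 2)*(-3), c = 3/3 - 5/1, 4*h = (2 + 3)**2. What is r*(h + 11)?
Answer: 207/2 ≈ 103.50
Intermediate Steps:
h = 25/4 (h = (2 + 3)**2/4 = (1/4)*5**2 = (1/4)*25 = 25/4 ≈ 6.2500)
c = -4 (c = 3*(1/3) - 5*1 = 1 - 5 = -4)
r = 6 (r = (-4 + 2)*(-3) = -2*(-3) = 6)
r*(h + 11) = 6*(25/4 + 11) = 6*(69/4) = 207/2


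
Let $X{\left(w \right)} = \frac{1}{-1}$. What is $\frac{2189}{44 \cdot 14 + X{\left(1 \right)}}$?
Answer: $\frac{2189}{615} \approx 3.5593$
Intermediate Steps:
$X{\left(w \right)} = -1$
$\frac{2189}{44 \cdot 14 + X{\left(1 \right)}} = \frac{2189}{44 \cdot 14 - 1} = \frac{2189}{616 - 1} = \frac{2189}{615}$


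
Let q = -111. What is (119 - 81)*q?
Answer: -4218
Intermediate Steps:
(119 - 81)*q = (119 - 81)*(-111) = 38*(-111) = -4218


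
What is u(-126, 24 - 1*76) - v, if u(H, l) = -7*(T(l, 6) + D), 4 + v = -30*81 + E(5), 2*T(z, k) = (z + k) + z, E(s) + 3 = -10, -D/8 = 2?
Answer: 2902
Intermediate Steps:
D = -16 (D = -8*2 = -16)
E(s) = -13 (E(s) = -3 - 10 = -13)
T(z, k) = z + k/2 (T(z, k) = ((z + k) + z)/2 = ((k + z) + z)/2 = (k + 2*z)/2 = z + k/2)
v = -2447 (v = -4 + (-30*81 - 13) = -4 + (-2430 - 13) = -4 - 2443 = -2447)
u(H, l) = 91 - 7*l (u(H, l) = -7*((l + (½)*6) - 16) = -7*((l + 3) - 16) = -7*((3 + l) - 16) = -7*(-13 + l) = 91 - 7*l)
u(-126, 24 - 1*76) - v = (91 - 7*(24 - 1*76)) - 1*(-2447) = (91 - 7*(24 - 76)) + 2447 = (91 - 7*(-52)) + 2447 = (91 + 364) + 2447 = 455 + 2447 = 2902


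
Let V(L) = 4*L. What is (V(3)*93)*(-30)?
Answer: -33480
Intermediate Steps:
(V(3)*93)*(-30) = ((4*3)*93)*(-30) = (12*93)*(-30) = 1116*(-30) = -33480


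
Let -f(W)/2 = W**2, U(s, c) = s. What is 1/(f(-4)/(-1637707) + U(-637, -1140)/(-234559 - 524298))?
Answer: 1242785420899/1067502783 ≈ 1164.2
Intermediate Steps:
f(W) = -2*W**2
1/(f(-4)/(-1637707) + U(-637, -1140)/(-234559 - 524298)) = 1/(-2*(-4)**2/(-1637707) - 637/(-234559 - 524298)) = 1/(-2*16*(-1/1637707) - 637/(-758857)) = 1/(-32*(-1/1637707) - 637*(-1/758857)) = 1/(32/1637707 + 637/758857) = 1/(1067502783/1242785420899) = 1242785420899/1067502783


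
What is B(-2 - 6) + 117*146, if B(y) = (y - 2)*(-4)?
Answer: 17122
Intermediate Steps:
B(y) = 8 - 4*y (B(y) = (-2 + y)*(-4) = 8 - 4*y)
B(-2 - 6) + 117*146 = (8 - 4*(-2 - 6)) + 117*146 = (8 - 4*(-8)) + 17082 = (8 + 32) + 17082 = 40 + 17082 = 17122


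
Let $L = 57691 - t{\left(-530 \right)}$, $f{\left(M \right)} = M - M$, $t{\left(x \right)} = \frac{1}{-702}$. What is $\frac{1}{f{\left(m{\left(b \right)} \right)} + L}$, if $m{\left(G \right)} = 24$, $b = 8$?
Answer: $\frac{702}{40499083} \approx 1.7334 \cdot 10^{-5}$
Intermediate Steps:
$t{\left(x \right)} = - \frac{1}{702}$
$f{\left(M \right)} = 0$
$L = \frac{40499083}{702}$ ($L = 57691 - - \frac{1}{702} = 57691 + \frac{1}{702} = \frac{40499083}{702} \approx 57691.0$)
$\frac{1}{f{\left(m{\left(b \right)} \right)} + L} = \frac{1}{0 + \frac{40499083}{702}} = \frac{1}{\frac{40499083}{702}} = \frac{702}{40499083}$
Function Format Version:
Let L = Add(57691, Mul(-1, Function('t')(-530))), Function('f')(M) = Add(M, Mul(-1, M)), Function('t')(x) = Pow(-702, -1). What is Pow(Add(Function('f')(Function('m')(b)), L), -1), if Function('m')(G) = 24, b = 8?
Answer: Rational(702, 40499083) ≈ 1.7334e-5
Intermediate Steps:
Function('t')(x) = Rational(-1, 702)
Function('f')(M) = 0
L = Rational(40499083, 702) (L = Add(57691, Mul(-1, Rational(-1, 702))) = Add(57691, Rational(1, 702)) = Rational(40499083, 702) ≈ 57691.)
Pow(Add(Function('f')(Function('m')(b)), L), -1) = Pow(Add(0, Rational(40499083, 702)), -1) = Pow(Rational(40499083, 702), -1) = Rational(702, 40499083)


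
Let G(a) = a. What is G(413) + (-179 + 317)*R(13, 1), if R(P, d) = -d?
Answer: 275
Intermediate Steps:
G(413) + (-179 + 317)*R(13, 1) = 413 + (-179 + 317)*(-1*1) = 413 + 138*(-1) = 413 - 138 = 275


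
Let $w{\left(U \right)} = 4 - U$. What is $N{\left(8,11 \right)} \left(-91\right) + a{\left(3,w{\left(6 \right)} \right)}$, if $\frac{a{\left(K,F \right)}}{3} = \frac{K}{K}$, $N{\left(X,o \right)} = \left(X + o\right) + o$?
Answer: $-2727$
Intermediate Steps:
$N{\left(X,o \right)} = X + 2 o$
$a{\left(K,F \right)} = 3$ ($a{\left(K,F \right)} = 3 \frac{K}{K} = 3 \cdot 1 = 3$)
$N{\left(8,11 \right)} \left(-91\right) + a{\left(3,w{\left(6 \right)} \right)} = \left(8 + 2 \cdot 11\right) \left(-91\right) + 3 = \left(8 + 22\right) \left(-91\right) + 3 = 30 \left(-91\right) + 3 = -2730 + 3 = -2727$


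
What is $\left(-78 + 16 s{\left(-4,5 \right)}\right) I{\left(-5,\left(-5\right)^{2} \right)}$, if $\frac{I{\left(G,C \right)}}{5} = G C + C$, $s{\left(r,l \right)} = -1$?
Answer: $47000$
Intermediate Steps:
$I{\left(G,C \right)} = 5 C + 5 C G$ ($I{\left(G,C \right)} = 5 \left(G C + C\right) = 5 \left(C G + C\right) = 5 \left(C + C G\right) = 5 C + 5 C G$)
$\left(-78 + 16 s{\left(-4,5 \right)}\right) I{\left(-5,\left(-5\right)^{2} \right)} = \left(-78 + 16 \left(-1\right)\right) 5 \left(-5\right)^{2} \left(1 - 5\right) = \left(-78 - 16\right) 5 \cdot 25 \left(-4\right) = \left(-94\right) \left(-500\right) = 47000$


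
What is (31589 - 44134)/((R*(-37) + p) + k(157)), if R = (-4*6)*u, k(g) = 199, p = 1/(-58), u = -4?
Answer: 145522/38895 ≈ 3.7414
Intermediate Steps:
p = -1/58 ≈ -0.017241
R = 96 (R = -4*6*(-4) = -24*(-4) = 96)
(31589 - 44134)/((R*(-37) + p) + k(157)) = (31589 - 44134)/((96*(-37) - 1/58) + 199) = -12545/((-3552 - 1/58) + 199) = -12545/(-206017/58 + 199) = -12545/(-194475/58) = -12545*(-58/194475) = 145522/38895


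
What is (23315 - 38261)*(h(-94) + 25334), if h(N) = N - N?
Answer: -378641964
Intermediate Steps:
h(N) = 0
(23315 - 38261)*(h(-94) + 25334) = (23315 - 38261)*(0 + 25334) = -14946*25334 = -378641964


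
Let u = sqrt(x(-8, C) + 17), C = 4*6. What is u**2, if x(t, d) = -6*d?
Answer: -127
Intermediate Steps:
C = 24
u = I*sqrt(127) (u = sqrt(-6*24 + 17) = sqrt(-144 + 17) = sqrt(-127) = I*sqrt(127) ≈ 11.269*I)
u**2 = (I*sqrt(127))**2 = -127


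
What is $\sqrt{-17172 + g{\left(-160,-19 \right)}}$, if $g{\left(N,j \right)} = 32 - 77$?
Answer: $3 i \sqrt{1913} \approx 131.21 i$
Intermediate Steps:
$g{\left(N,j \right)} = -45$
$\sqrt{-17172 + g{\left(-160,-19 \right)}} = \sqrt{-17172 - 45} = \sqrt{-17217} = 3 i \sqrt{1913}$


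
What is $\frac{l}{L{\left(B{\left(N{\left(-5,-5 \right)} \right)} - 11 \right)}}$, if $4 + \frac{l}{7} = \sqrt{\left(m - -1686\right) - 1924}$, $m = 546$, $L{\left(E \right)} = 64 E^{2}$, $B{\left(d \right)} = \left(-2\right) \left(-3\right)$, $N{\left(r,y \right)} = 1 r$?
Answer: $- \frac{7}{400} + \frac{7 \sqrt{77}}{800} \approx 0.059281$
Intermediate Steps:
$N{\left(r,y \right)} = r$
$B{\left(d \right)} = 6$
$l = -28 + 14 \sqrt{77}$ ($l = -28 + 7 \sqrt{\left(546 - -1686\right) - 1924} = -28 + 7 \sqrt{\left(546 + 1686\right) - 1924} = -28 + 7 \sqrt{2232 - 1924} = -28 + 7 \sqrt{308} = -28 + 7 \cdot 2 \sqrt{77} = -28 + 14 \sqrt{77} \approx 94.849$)
$\frac{l}{L{\left(B{\left(N{\left(-5,-5 \right)} \right)} - 11 \right)}} = \frac{-28 + 14 \sqrt{77}}{64 \left(6 - 11\right)^{2}} = \frac{-28 + 14 \sqrt{77}}{64 \left(-5\right)^{2}} = \frac{-28 + 14 \sqrt{77}}{64 \cdot 25} = \frac{-28 + 14 \sqrt{77}}{1600} = \left(-28 + 14 \sqrt{77}\right) \frac{1}{1600} = - \frac{7}{400} + \frac{7 \sqrt{77}}{800}$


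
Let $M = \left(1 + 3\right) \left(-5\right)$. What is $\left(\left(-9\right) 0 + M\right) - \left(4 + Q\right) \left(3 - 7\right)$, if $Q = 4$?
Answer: $12$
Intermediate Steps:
$M = -20$ ($M = 4 \left(-5\right) = -20$)
$\left(\left(-9\right) 0 + M\right) - \left(4 + Q\right) \left(3 - 7\right) = \left(\left(-9\right) 0 - 20\right) - \left(4 + 4\right) \left(3 - 7\right) = \left(0 - 20\right) - 8 \left(-4\right) = -20 - -32 = -20 + 32 = 12$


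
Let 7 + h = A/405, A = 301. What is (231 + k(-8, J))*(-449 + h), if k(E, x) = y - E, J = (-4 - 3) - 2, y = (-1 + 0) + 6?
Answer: -44988476/405 ≈ -1.1108e+5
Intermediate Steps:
y = 5 (y = -1 + 6 = 5)
J = -9 (J = -7 - 2 = -9)
k(E, x) = 5 - E
h = -2534/405 (h = -7 + 301/405 = -2534/405 ≈ -6.2568)
(231 + k(-8, J))*(-449 + h) = (231 + (5 - 1*(-8)))*(-449 - 2534/405) = (231 + (5 + 8))*(-184379/405) = (231 + 13)*(-184379/405) = 244*(-184379/405) = -44988476/405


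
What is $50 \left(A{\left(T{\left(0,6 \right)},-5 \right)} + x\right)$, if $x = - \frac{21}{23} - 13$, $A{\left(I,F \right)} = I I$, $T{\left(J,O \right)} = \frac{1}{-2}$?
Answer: $- \frac{31425}{46} \approx -683.15$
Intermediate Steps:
$T{\left(J,O \right)} = - \frac{1}{2}$
$A{\left(I,F \right)} = I^{2}$
$x = - \frac{320}{23}$ ($x = \left(-21\right) \frac{1}{23} - 13 = - \frac{21}{23} - 13 = - \frac{320}{23} \approx -13.913$)
$50 \left(A{\left(T{\left(0,6 \right)},-5 \right)} + x\right) = 50 \left(\left(- \frac{1}{2}\right)^{2} - \frac{320}{23}\right) = 50 \left(\frac{1}{4} - \frac{320}{23}\right) = 50 \left(- \frac{1257}{92}\right) = - \frac{31425}{46}$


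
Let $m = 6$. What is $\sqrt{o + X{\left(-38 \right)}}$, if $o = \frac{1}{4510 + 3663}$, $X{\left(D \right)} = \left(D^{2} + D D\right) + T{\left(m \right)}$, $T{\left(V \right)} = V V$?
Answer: $\frac{3 \sqrt{21701905841}}{8173} \approx 54.074$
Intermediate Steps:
$T{\left(V \right)} = V^{2}$
$X{\left(D \right)} = 36 + 2 D^{2}$ ($X{\left(D \right)} = \left(D^{2} + D D\right) + 6^{2} = \left(D^{2} + D^{2}\right) + 36 = 2 D^{2} + 36 = 36 + 2 D^{2}$)
$o = \frac{1}{8173} \approx 0.00012235$
$\sqrt{o + X{\left(-38 \right)}} = \sqrt{\frac{1}{8173} + \left(36 + 2 \left(-38\right)^{2}\right)} = \sqrt{\frac{1}{8173} + \left(36 + 2 \cdot 1444\right)} = \sqrt{\frac{1}{8173} + \left(36 + 2888\right)} = \sqrt{\frac{1}{8173} + 2924} = \sqrt{\frac{23897853}{8173}} = \frac{3 \sqrt{21701905841}}{8173}$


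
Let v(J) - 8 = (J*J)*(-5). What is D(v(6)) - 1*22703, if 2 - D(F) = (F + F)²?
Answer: -141037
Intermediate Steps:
v(J) = 8 - 5*J² (v(J) = 8 + (J*J)*(-5) = 8 + J²*(-5) = 8 - 5*J²)
D(F) = 2 - 4*F² (D(F) = 2 - (F + F)² = 2 - (2*F)² = 2 - 4*F²)
D(v(6)) - 1*22703 = (2 - 4*(8 - 5*6²)²) - 1*22703 = (2 - 4*(8 - 5*36)²) - 22703 = (2 - 4*(8 - 180)²) - 22703 = (2 - 4*(-172)²) - 22703 = (2 - 4*29584) - 22703 = (2 - 118336) - 22703 = -118334 - 22703 = -141037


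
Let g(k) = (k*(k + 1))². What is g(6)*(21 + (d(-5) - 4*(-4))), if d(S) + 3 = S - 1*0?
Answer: 51156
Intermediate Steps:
d(S) = -3 + S (d(S) = -3 + (S - 1*0) = -3 + (S + 0) = -3 + S)
g(k) = k²*(1 + k)² (g(k) = (k*(1 + k))² = k²*(1 + k)²)
g(6)*(21 + (d(-5) - 4*(-4))) = (6²*(1 + 6)²)*(21 + ((-3 - 5) - 4*(-4))) = (36*7²)*(21 + (-8 + 16)) = (36*49)*(21 + 8) = 1764*29 = 51156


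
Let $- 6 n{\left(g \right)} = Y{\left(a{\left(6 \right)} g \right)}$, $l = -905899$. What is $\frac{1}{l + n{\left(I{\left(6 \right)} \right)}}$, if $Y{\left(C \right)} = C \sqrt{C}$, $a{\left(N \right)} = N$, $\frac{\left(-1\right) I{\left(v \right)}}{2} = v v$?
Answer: $- \frac{905899}{820655237689} - \frac{864 i \sqrt{3}}{820655237689} \approx -1.1039 \cdot 10^{-6} - 1.8235 \cdot 10^{-9} i$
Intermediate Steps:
$I{\left(v \right)} = - 2 v^{2}$ ($I{\left(v \right)} = - 2 v v = - 2 v^{2}$)
$Y{\left(C \right)} = C^{\frac{3}{2}}$
$n{\left(g \right)} = - \sqrt{6} g^{\frac{3}{2}}$ ($n{\left(g \right)} = - \frac{\left(6 g\right)^{\frac{3}{2}}}{6} = - \frac{6 \sqrt{6} g^{\frac{3}{2}}}{6} = - \sqrt{6} g^{\frac{3}{2}}$)
$\frac{1}{l + n{\left(I{\left(6 \right)} \right)}} = \frac{1}{-905899 - \sqrt{6} \left(- 2 \cdot 6^{2}\right)^{\frac{3}{2}}} = \frac{1}{-905899 - \sqrt{6} \left(\left(-2\right) 36\right)^{\frac{3}{2}}} = \frac{1}{-905899 - \sqrt{6} \left(-72\right)^{\frac{3}{2}}} = \frac{1}{-905899 - \sqrt{6} \left(- 432 i \sqrt{2}\right)} = \frac{1}{-905899 + 864 i \sqrt{3}}$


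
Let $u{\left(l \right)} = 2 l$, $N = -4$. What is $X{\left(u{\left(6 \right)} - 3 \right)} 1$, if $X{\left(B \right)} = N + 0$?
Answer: $-4$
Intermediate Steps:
$X{\left(B \right)} = -4$ ($X{\left(B \right)} = -4 + 0 = -4$)
$X{\left(u{\left(6 \right)} - 3 \right)} 1 = \left(-4\right) 1 = -4$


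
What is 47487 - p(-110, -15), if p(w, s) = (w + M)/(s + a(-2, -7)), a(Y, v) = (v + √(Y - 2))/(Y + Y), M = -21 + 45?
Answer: 133562699/2813 + 688*I/2813 ≈ 47481.0 + 0.24458*I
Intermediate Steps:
M = 24
a(Y, v) = (v + √(-2 + Y))/(2*Y) (a(Y, v) = (v + √(-2 + Y))/((2*Y)) = (v + √(-2 + Y))*(1/(2*Y)) = (v + √(-2 + Y))/(2*Y))
p(w, s) = (24 + w)/(7/4 + s - I/2) (p(w, s) = (w + 24)/(s + (½)*(-7 + √(-2 - 2))/(-2)) = (24 + w)/(s + (½)*(-½)*(-7 + √(-4))) = (24 + w)/(s + (½)*(-½)*(-7 + 2*I)) = (24 + w)/(s + (7/4 - I/2)) = (24 + w)/(7/4 + s - I/2))
47487 - p(-110, -15) = 47487 - 4*(24 - 110)/(7 - 2*I + 4*(-15)) = 47487 - 4*(-86)/(7 - 2*I - 60) = 47487 - 4*(-86)/(-53 - 2*I) = 47487 - 4*(-53 + 2*I)/2813*(-86) = 47487 - (18232/2813 - 688*I/2813) = 47487 + (-18232/2813 + 688*I/2813) = 133562699/2813 + 688*I/2813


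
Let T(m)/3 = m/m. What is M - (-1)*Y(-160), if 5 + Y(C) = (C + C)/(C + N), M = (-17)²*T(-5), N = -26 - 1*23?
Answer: 180478/209 ≈ 863.53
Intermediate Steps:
N = -49 (N = -26 - 23 = -49)
T(m) = 3 (T(m) = 3*(m/m) = 3*1 = 3)
M = 867 (M = (-17)²*3 = 289*3 = 867)
Y(C) = -5 + 2*C/(-49 + C) (Y(C) = -5 + (C + C)/(C - 49) = -5 + (2*C)/(-49 + C) = -5 + 2*C/(-49 + C))
M - (-1)*Y(-160) = 867 - (-1)*(245 - 3*(-160))/(-49 - 160) = 867 - (-1)*(245 + 480)/(-209) = 867 - (-1)*(-1/209*725) = 867 - (-1)*(-725)/209 = 867 - 1*725/209 = 867 - 725/209 = 180478/209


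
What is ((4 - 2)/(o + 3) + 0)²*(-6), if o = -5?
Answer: -6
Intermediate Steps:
((4 - 2)/(o + 3) + 0)²*(-6) = ((4 - 2)/(-5 + 3) + 0)²*(-6) = (2/(-2) + 0)²*(-6) = (2*(-½) + 0)²*(-6) = (-1 + 0)²*(-6) = (-1)²*(-6) = 1*(-6) = -6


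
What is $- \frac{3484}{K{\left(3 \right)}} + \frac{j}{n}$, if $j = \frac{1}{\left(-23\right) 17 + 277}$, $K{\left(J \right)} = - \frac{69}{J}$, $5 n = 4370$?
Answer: $\frac{15092687}{99636} \approx 151.48$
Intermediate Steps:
$n = 874$ ($n = \frac{1}{5} \cdot 4370 = 874$)
$j = - \frac{1}{114}$ ($j = \frac{1}{-391 + 277} = \frac{1}{-114} = - \frac{1}{114} \approx -0.0087719$)
$- \frac{3484}{K{\left(3 \right)}} + \frac{j}{n} = - \frac{3484}{\left(-69\right) \frac{1}{3}} - \frac{1}{114 \cdot 874} = - \frac{3484}{\left(-69\right) \frac{1}{3}} - \frac{1}{99636} = - \frac{3484}{-23} - \frac{1}{99636} = \left(-3484\right) \left(- \frac{1}{23}\right) - \frac{1}{99636} = \frac{3484}{23} - \frac{1}{99636} = \frac{15092687}{99636}$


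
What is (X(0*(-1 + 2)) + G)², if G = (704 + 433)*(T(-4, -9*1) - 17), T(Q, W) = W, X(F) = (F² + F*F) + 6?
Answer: 873557136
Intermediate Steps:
X(F) = 6 + 2*F² (X(F) = (F² + F²) + 6 = 2*F² + 6 = 6 + 2*F²)
G = -29562 (G = (704 + 433)*(-9*1 - 17) = 1137*(-9 - 17) = 1137*(-26) = -29562)
(X(0*(-1 + 2)) + G)² = ((6 + 2*(0*(-1 + 2))²) - 29562)² = ((6 + 2*(0*1)²) - 29562)² = ((6 + 2*0²) - 29562)² = ((6 + 2*0) - 29562)² = ((6 + 0) - 29562)² = (6 - 29562)² = (-29556)² = 873557136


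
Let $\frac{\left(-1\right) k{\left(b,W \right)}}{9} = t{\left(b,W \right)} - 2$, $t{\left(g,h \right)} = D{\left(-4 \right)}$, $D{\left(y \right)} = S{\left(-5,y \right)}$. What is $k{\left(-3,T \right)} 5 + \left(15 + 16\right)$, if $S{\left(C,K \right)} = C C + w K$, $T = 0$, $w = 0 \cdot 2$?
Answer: $-1004$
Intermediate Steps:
$w = 0$
$S{\left(C,K \right)} = C^{2}$ ($S{\left(C,K \right)} = C C + 0 K = C^{2} + 0 = C^{2}$)
$D{\left(y \right)} = 25$ ($D{\left(y \right)} = \left(-5\right)^{2} = 25$)
$t{\left(g,h \right)} = 25$
$k{\left(b,W \right)} = -207$ ($k{\left(b,W \right)} = - 9 \left(25 - 2\right) = \left(-9\right) 23 = -207$)
$k{\left(-3,T \right)} 5 + \left(15 + 16\right) = \left(-207\right) 5 + \left(15 + 16\right) = -1035 + 31 = -1004$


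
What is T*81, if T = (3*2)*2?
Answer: 972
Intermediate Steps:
T = 12 (T = 6*2 = 12)
T*81 = 12*81 = 972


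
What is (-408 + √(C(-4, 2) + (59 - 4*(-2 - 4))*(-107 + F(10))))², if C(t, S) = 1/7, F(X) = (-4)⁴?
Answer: (2856 - √605990)²/49 ≈ 88086.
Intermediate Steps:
F(X) = 256
C(t, S) = ⅐
(-408 + √(C(-4, 2) + (59 - 4*(-2 - 4))*(-107 + F(10))))² = (-408 + √(⅐ + (59 - 4*(-2 - 4))*(-107 + 256)))² = (-408 + √(⅐ + (59 - 4*(-6))*149))² = (-408 + √(⅐ + (59 + 24)*149))² = (-408 + √(⅐ + 83*149))² = (-408 + √(⅐ + 12367))² = (-408 + √(86570/7))² = (-408 + √605990/7)²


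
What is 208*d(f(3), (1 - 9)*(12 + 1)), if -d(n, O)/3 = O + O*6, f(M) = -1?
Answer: 454272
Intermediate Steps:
d(n, O) = -21*O (d(n, O) = -3*(O + O*6) = -3*(O + 6*O) = -21*O)
208*d(f(3), (1 - 9)*(12 + 1)) = 208*(-21*(1 - 9)*(12 + 1)) = 208*(-(-168)*13) = 208*(-21*(-104)) = 208*2184 = 454272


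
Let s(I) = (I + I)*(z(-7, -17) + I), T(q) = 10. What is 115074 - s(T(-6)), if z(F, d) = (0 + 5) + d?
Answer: 115114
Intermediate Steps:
z(F, d) = 5 + d
s(I) = 2*I*(-12 + I) (s(I) = (I + I)*((5 - 17) + I) = (2*I)*(-12 + I) = 2*I*(-12 + I))
115074 - s(T(-6)) = 115074 - 2*10*(-12 + 10) = 115074 - 2*10*(-2) = 115074 - 1*(-40) = 115074 + 40 = 115114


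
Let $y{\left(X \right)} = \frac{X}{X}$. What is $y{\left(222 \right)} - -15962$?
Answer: $15963$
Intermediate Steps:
$y{\left(X \right)} = 1$
$y{\left(222 \right)} - -15962 = 1 - -15962 = 1 + 15962 = 15963$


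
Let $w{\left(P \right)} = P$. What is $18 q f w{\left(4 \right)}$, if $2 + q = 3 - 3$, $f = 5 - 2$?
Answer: $-432$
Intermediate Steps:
$f = 3$
$q = -2$ ($q = -2 + \left(3 - 3\right) = -2 + 0 = -2$)
$18 q f w{\left(4 \right)} = 18 \left(\left(-2\right) 3\right) 4 = 18 \left(-6\right) 4 = \left(-108\right) 4 = -432$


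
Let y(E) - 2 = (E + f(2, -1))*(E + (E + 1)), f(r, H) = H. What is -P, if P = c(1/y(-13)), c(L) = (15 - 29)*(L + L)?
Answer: 7/88 ≈ 0.079545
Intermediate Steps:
y(E) = 2 + (1 + 2*E)*(-1 + E) (y(E) = 2 + (E - 1)*(E + (E + 1)) = 2 + (-1 + E)*(E + (1 + E)) = 2 + (-1 + E)*(1 + 2*E) = 2 + (1 + 2*E)*(-1 + E))
c(L) = -28*L
P = -7/88 (P = -28/(1 - 1*(-13) + 2*(-13)**2) = -28/(1 + 13 + 2*169) = -28/(1 + 13 + 338) = -28/352 = -28*1/352 = -7/88 ≈ -0.079545)
-P = -1*(-7/88) = 7/88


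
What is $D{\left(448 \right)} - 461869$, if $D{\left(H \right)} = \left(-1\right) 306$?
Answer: $-462175$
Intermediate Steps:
$D{\left(H \right)} = -306$
$D{\left(448 \right)} - 461869 = -306 - 461869 = -462175$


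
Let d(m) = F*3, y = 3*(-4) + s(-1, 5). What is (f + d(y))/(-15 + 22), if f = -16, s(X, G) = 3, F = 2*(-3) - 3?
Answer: -43/7 ≈ -6.1429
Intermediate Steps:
F = -9 (F = -6 - 3 = -9)
y = -9 (y = 3*(-4) + 3 = -12 + 3 = -9)
d(m) = -27 (d(m) = -9*3 = -27)
(f + d(y))/(-15 + 22) = (-16 - 27)/(-15 + 22) = -43/7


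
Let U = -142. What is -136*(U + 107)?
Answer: 4760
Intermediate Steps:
-136*(U + 107) = -136*(-142 + 107) = -136*(-35) = 4760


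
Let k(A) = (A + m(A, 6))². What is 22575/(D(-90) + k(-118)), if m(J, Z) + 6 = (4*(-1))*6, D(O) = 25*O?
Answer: 22575/19654 ≈ 1.1486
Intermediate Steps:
m(J, Z) = -30 (m(J, Z) = -6 + (4*(-1))*6 = -6 - 4*6 = -6 - 24 = -30)
k(A) = (-30 + A)² (k(A) = (A - 30)² = (-30 + A)²)
22575/(D(-90) + k(-118)) = 22575/(25*(-90) + (-30 - 118)²) = 22575/(-2250 + (-148)²) = 22575/(-2250 + 21904) = 22575/19654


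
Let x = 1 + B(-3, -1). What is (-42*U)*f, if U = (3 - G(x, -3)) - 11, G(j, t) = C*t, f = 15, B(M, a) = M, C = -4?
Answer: 12600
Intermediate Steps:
x = -2 (x = 1 - 3 = -2)
G(j, t) = -4*t
U = -20 (U = (3 - (-4)*(-3)) - 11 = (3 - 1*12) - 11 = (3 - 12) - 11 = -9 - 11 = -20)
(-42*U)*f = -42*(-20)*15 = 840*15 = 12600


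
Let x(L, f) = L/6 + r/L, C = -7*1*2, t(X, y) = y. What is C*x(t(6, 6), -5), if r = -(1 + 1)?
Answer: -28/3 ≈ -9.3333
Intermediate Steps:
r = -2 (r = -1*2 = -2)
C = -14 (C = -7*2 = -14)
x(L, f) = -2/L + L/6 (x(L, f) = L/6 - 2/L = -2/L + L/6)
C*x(t(6, 6), -5) = -14*(-2/6 + (⅙)*6) = -14*(-2*⅙ + 1) = -14*(-⅓ + 1) = -14*⅔ = -28/3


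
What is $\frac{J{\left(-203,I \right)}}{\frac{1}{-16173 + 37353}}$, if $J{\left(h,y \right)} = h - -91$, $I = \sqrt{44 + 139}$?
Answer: $-2372160$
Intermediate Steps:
$I = \sqrt{183} \approx 13.528$
$J{\left(h,y \right)} = 91 + h$ ($J{\left(h,y \right)} = h + 91 = 91 + h$)
$\frac{J{\left(-203,I \right)}}{\frac{1}{-16173 + 37353}} = \frac{91 - 203}{\frac{1}{-16173 + 37353}} = - \frac{112}{\frac{1}{21180}} = - 112 \frac{1}{\frac{1}{21180}} = \left(-112\right) 21180 = -2372160$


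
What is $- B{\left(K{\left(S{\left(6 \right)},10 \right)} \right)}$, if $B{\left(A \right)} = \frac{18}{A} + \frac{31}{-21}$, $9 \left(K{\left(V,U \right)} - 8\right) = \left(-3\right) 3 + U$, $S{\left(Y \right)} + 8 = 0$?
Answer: $- \frac{1139}{1533} \approx -0.74299$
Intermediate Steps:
$S{\left(Y \right)} = -8$ ($S{\left(Y \right)} = -8 + 0 = -8$)
$K{\left(V,U \right)} = 7 + \frac{U}{9}$ ($K{\left(V,U \right)} = 8 + \frac{\left(-3\right) 3 + U}{9} = 8 + \frac{-9 + U}{9} = 8 + \left(-1 + \frac{U}{9}\right) = 7 + \frac{U}{9}$)
$B{\left(A \right)} = - \frac{31}{21} + \frac{18}{A}$ ($B{\left(A \right)} = \frac{18}{A} + 31 \left(- \frac{1}{21}\right) = \frac{18}{A} - \frac{31}{21} = - \frac{31}{21} + \frac{18}{A}$)
$- B{\left(K{\left(S{\left(6 \right)},10 \right)} \right)} = - (- \frac{31}{21} + \frac{18}{7 + \frac{1}{9} \cdot 10}) = - (- \frac{31}{21} + \frac{18}{7 + \frac{10}{9}}) = - (- \frac{31}{21} + \frac{18}{\frac{73}{9}}) = - (- \frac{31}{21} + 18 \cdot \frac{9}{73}) = - (- \frac{31}{21} + \frac{162}{73}) = \left(-1\right) \frac{1139}{1533} = - \frac{1139}{1533}$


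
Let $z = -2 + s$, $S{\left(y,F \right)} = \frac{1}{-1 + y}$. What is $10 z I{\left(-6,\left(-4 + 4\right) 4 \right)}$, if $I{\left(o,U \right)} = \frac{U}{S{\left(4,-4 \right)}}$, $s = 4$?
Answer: $0$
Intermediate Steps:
$I{\left(o,U \right)} = 3 U$ ($I{\left(o,U \right)} = \frac{U}{\frac{1}{-1 + 4}} = \frac{U}{\frac{1}{3}} = U \frac{1}{\frac{1}{3}} = U 3 = 3 U$)
$z = 2$ ($z = -2 + 4 = 2$)
$10 z I{\left(-6,\left(-4 + 4\right) 4 \right)} = 10 \cdot 2 \cdot 3 \left(-4 + 4\right) 4 = 20 \cdot 3 \cdot 0 \cdot 4 = 20 \cdot 3 \cdot 0 = 20 \cdot 0 = 0$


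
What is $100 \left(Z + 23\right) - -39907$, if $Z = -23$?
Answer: $39907$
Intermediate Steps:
$100 \left(Z + 23\right) - -39907 = 100 \left(-23 + 23\right) - -39907 = 100 \cdot 0 + 39907 = 0 + 39907 = 39907$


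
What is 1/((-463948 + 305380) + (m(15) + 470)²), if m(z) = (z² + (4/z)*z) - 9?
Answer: 1/317532 ≈ 3.1493e-6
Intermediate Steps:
m(z) = -5 + z² (m(z) = (z² + 4) - 9 = (4 + z²) - 9 = -5 + z²)
1/((-463948 + 305380) + (m(15) + 470)²) = 1/((-463948 + 305380) + ((-5 + 15²) + 470)²) = 1/(-158568 + ((-5 + 225) + 470)²) = 1/(-158568 + (220 + 470)²) = 1/(-158568 + 690²) = 1/(-158568 + 476100) = 1/317532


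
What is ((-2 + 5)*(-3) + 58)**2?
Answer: 2401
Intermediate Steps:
((-2 + 5)*(-3) + 58)**2 = (3*(-3) + 58)**2 = (-9 + 58)**2 = 49**2 = 2401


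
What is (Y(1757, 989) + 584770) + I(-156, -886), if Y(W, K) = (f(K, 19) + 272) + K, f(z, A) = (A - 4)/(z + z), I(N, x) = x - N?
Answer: 1157725393/1978 ≈ 5.8530e+5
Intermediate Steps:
f(z, A) = (-4 + A)/(2*z) (f(z, A) = (-4 + A)/((2*z)) = (-4 + A)*(1/(2*z)) = (-4 + A)/(2*z))
Y(W, K) = 272 + K + 15/(2*K) (Y(W, K) = ((-4 + 19)/(2*K) + 272) + K = ((½)*15/K + 272) + K = (15/(2*K) + 272) + K = (272 + 15/(2*K)) + K = 272 + K + 15/(2*K))
(Y(1757, 989) + 584770) + I(-156, -886) = ((272 + 989 + (15/2)/989) + 584770) + (-886 - 1*(-156)) = ((272 + 989 + (15/2)*(1/989)) + 584770) + (-886 + 156) = ((272 + 989 + 15/1978) + 584770) - 730 = (2494273/1978 + 584770) - 730 = 1159169333/1978 - 730 = 1157725393/1978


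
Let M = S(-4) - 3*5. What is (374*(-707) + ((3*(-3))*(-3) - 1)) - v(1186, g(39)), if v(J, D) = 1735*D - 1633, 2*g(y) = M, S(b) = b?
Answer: -492553/2 ≈ -2.4628e+5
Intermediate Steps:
M = -19 (M = -4 - 3*5 = -4 - 15 = -19)
g(y) = -19/2 (g(y) = (1/2)*(-19) = -19/2)
v(J, D) = -1633 + 1735*D
(374*(-707) + ((3*(-3))*(-3) - 1)) - v(1186, g(39)) = (374*(-707) + ((3*(-3))*(-3) - 1)) - (-1633 + 1735*(-19/2)) = (-264418 + (-9*(-3) - 1)) - (-1633 - 32965/2) = (-264418 + (27 - 1)) - 1*(-36231/2) = (-264418 + 26) + 36231/2 = -264392 + 36231/2 = -492553/2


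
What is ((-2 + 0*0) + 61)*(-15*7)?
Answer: -6195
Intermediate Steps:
((-2 + 0*0) + 61)*(-15*7) = ((-2 + 0) + 61)*(-105) = (-2 + 61)*(-105) = 59*(-105) = -6195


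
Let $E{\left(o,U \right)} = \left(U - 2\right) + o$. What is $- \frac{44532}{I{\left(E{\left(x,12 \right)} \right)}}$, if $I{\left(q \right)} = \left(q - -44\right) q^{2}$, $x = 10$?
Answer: $- \frac{11133}{6400} \approx -1.7395$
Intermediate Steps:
$E{\left(o,U \right)} = -2 + U + o$ ($E{\left(o,U \right)} = \left(-2 + U\right) + o = -2 + U + o$)
$I{\left(q \right)} = q^{2} \left(44 + q\right)$ ($I{\left(q \right)} = \left(q + 44\right) q^{2} = \left(44 + q\right) q^{2} = q^{2} \left(44 + q\right)$)
$- \frac{44532}{I{\left(E{\left(x,12 \right)} \right)}} = - \frac{44532}{\left(-2 + 12 + 10\right)^{2} \left(44 + \left(-2 + 12 + 10\right)\right)} = - \frac{44532}{20^{2} \left(44 + 20\right)} = - \frac{44532}{400 \cdot 64} = - \frac{44532}{25600} = \left(-44532\right) \frac{1}{25600} = - \frac{11133}{6400}$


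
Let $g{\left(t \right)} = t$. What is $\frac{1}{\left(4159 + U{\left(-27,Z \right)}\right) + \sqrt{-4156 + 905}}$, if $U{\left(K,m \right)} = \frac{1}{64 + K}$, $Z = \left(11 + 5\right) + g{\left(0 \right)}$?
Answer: $\frac{5693708}{23684736075} - \frac{1369 i \sqrt{3251}}{23684736075} \approx 0.0002404 - 3.2957 \cdot 10^{-6} i$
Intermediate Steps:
$Z = 16$ ($Z = \left(11 + 5\right) + 0 = 16 + 0 = 16$)
$\frac{1}{\left(4159 + U{\left(-27,Z \right)}\right) + \sqrt{-4156 + 905}} = \frac{1}{\left(4159 + \frac{1}{64 - 27}\right) + \sqrt{-4156 + 905}} = \frac{1}{\left(4159 + \frac{1}{37}\right) + \sqrt{-3251}} = \frac{1}{\left(4159 + \frac{1}{37}\right) + i \sqrt{3251}} = \frac{1}{\frac{153884}{37} + i \sqrt{3251}}$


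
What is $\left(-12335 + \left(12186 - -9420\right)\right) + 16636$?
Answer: $25907$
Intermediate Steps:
$\left(-12335 + \left(12186 - -9420\right)\right) + 16636 = \left(-12335 + \left(12186 + 9420\right)\right) + 16636 = \left(-12335 + 21606\right) + 16636 = 9271 + 16636 = 25907$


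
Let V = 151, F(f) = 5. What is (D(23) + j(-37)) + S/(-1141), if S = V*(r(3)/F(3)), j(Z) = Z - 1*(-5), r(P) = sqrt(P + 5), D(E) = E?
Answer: -9 - 302*sqrt(2)/5705 ≈ -9.0749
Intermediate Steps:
r(P) = sqrt(5 + P)
j(Z) = 5 + Z (j(Z) = Z + 5 = 5 + Z)
S = 302*sqrt(2)/5 (S = 151*(sqrt(5 + 3)/5) = 151*(sqrt(8)*(1/5)) = 151*((2*sqrt(2))*(1/5)) = 151*(2*sqrt(2)/5) = 302*sqrt(2)/5 ≈ 85.418)
(D(23) + j(-37)) + S/(-1141) = (23 + (5 - 37)) + (302*sqrt(2)/5)/(-1141) = (23 - 32) + (302*sqrt(2)/5)*(-1/1141) = -9 - 302*sqrt(2)/5705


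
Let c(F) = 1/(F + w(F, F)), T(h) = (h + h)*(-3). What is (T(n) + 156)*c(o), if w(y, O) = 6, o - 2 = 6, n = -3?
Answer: 87/7 ≈ 12.429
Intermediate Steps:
o = 8 (o = 2 + 6 = 8)
T(h) = -6*h (T(h) = (2*h)*(-3) = -6*h)
c(F) = 1/(6 + F) (c(F) = 1/(F + 6) = 1/(6 + F))
(T(n) + 156)*c(o) = (-6*(-3) + 156)/(6 + 8) = (18 + 156)/14 = 174*(1/14) = 87/7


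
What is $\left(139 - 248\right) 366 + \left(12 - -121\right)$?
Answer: $-39761$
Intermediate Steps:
$\left(139 - 248\right) 366 + \left(12 - -121\right) = \left(-109\right) 366 + \left(12 + 121\right) = -39894 + 133 = -39761$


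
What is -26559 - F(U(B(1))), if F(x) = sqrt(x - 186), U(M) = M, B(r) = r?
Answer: -26559 - I*sqrt(185) ≈ -26559.0 - 13.601*I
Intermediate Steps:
F(x) = sqrt(-186 + x)
-26559 - F(U(B(1))) = -26559 - sqrt(-186 + 1) = -26559 - sqrt(-185) = -26559 - I*sqrt(185)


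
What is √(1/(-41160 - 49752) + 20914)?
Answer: √10803377327694/22728 ≈ 144.62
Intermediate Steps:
√(1/(-41160 - 49752) + 20914) = √(1/(-90912) + 20914) = √(-1/90912 + 20914) = √(1901333567/90912) = √10803377327694/22728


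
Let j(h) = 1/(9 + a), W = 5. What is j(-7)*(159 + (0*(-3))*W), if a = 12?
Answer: 53/7 ≈ 7.5714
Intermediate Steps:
j(h) = 1/21 (j(h) = 1/(9 + 12) = 1/21)
j(-7)*(159 + (0*(-3))*W) = (159 + (0*(-3))*5)/21 = (159 + 0*5)/21 = (159 + 0)/21 = (1/21)*159 = 53/7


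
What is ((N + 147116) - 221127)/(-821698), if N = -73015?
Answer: 73513/410849 ≈ 0.17893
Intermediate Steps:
((N + 147116) - 221127)/(-821698) = ((-73015 + 147116) - 221127)/(-821698) = (74101 - 221127)*(-1/821698) = -147026*(-1/821698) = 73513/410849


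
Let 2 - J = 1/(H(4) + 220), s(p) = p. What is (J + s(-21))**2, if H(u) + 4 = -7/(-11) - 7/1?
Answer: 1920630625/5317636 ≈ 361.18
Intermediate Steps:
H(u) = -114/11 (H(u) = -4 + (-7/(-11) - 7/1) = -4 + (-7*(-1/11) - 7*1) = -4 + (7/11 - 7) = -4 - 70/11 = -114/11)
J = 4601/2306 (J = 2 - 1/(-114/11 + 220) = 2 - 1/2306/11 = 2 - 1*11/2306 = 2 - 11/2306 = 4601/2306 ≈ 1.9952)
(J + s(-21))**2 = (4601/2306 - 21)**2 = (-43825/2306)**2 = 1920630625/5317636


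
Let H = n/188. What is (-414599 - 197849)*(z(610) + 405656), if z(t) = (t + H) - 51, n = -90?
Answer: -11692907742960/47 ≈ -2.4879e+11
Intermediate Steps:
H = -45/94 (H = -90/188 = -90*1/188 = -45/94 ≈ -0.47872)
z(t) = -4839/94 + t (z(t) = (t - 45/94) - 51 = (-45/94 + t) - 51 = -4839/94 + t)
(-414599 - 197849)*(z(610) + 405656) = (-414599 - 197849)*((-4839/94 + 610) + 405656) = -612448*(52501/94 + 405656) = -612448*38184165/94 = -11692907742960/47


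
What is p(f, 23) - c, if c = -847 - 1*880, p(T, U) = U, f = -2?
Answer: 1750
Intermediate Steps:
c = -1727 (c = -847 - 880 = -1727)
p(f, 23) - c = 23 - 1*(-1727) = 23 + 1727 = 1750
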